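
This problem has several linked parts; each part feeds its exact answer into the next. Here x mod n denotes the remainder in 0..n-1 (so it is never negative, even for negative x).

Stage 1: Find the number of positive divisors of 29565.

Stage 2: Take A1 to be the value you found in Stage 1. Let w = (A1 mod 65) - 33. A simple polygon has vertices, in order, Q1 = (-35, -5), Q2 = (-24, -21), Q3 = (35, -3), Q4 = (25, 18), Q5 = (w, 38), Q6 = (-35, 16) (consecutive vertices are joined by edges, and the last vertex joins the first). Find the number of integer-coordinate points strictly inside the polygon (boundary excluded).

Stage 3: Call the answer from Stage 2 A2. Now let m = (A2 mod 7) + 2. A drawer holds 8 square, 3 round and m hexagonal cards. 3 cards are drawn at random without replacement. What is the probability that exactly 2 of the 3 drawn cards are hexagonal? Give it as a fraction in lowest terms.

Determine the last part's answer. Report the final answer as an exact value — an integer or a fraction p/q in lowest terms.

Stage 1: 29565 = 3^4 * 5 * 73; number of divisors = (4+1) * (1+1) * (1+1) = 20; answer 20
Stage 2: A1 = 20; w = -13; cross terms: (-35*-21 - -24*-5)=615, (-24*-3 - 35*-21)=807, (35*18 - 25*-3)=705, (25*38 - -13*18)=1184, (-13*16 - -35*38)=1122, (-35*-5 - -35*16)=735; twice the area = |5168| = 5168; area = 2584; boundary points = 1 + 1 + 1 + 2 + 22 + 21 = 48; strictly interior points = area - boundary/2 + 1 = 2561; answer 2561
Stage 3: A2 = 2561; m = 8; total draws C(19,3) = 969; favorable C(8,2)*C(11,1) = 308; P = 308/969; answer 308/969

308/969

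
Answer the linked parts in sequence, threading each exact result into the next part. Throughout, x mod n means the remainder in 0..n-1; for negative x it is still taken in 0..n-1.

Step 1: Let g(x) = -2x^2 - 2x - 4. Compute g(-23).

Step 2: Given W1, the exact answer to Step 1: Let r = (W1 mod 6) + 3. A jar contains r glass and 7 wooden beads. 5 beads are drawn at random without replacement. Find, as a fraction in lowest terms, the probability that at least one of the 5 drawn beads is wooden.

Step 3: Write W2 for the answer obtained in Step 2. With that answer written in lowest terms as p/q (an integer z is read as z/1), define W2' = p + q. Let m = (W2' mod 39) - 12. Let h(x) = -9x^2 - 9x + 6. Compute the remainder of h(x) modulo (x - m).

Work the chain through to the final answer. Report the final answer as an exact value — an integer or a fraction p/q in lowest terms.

Step 1: -2*(-23)^2 - 2*(-23)^1 - 4 = (-1058) + (46) + (-4) = -1016; answer -1016
Step 2: W1 = -1016; r = 7; total draws C(14,5) = 2002; complement C(7,5) = 21; favorable 2002 - 21 = 1981; P = 283/286; answer 283/286
Step 3: W2 = 283/286; threaded value p + q = 569; m = 11; remainder = value at the root: -9*(11)^2 - 9*(11)^1 + 6 = (-1089) + (-99) + (6) = -1182; answer -1182

-1182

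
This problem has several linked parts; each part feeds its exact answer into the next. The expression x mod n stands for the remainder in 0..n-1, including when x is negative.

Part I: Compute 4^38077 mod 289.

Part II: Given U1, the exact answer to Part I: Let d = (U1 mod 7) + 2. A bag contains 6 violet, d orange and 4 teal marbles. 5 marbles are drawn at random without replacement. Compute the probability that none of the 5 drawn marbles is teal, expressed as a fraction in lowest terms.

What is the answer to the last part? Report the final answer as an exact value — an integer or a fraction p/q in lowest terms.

Part I: squarings mod 289: 4^1=4, 4^2=16, 4^4=256, 4^8=222, 4^16=154, 4^32=18, 4^64=35, 4^128=69, 4^256=137, 4^512=273, 4^1024=256, 4^2048=222, 4^4096=154, 4^8192=18, 4^16384=35, 4^32768=69; 4^38077 = 4^1 * 4^4 * 4^8 * 4^16 * 4^32 * 4^128 * 4^1024 * 4^4096 * 4^32768 = 140 (mod 289); answer 140
Part II: U1 = 140; d = 2; total draws C(12,5) = 792; favorable C(8,5) = 56; P = 7/99; answer 7/99

7/99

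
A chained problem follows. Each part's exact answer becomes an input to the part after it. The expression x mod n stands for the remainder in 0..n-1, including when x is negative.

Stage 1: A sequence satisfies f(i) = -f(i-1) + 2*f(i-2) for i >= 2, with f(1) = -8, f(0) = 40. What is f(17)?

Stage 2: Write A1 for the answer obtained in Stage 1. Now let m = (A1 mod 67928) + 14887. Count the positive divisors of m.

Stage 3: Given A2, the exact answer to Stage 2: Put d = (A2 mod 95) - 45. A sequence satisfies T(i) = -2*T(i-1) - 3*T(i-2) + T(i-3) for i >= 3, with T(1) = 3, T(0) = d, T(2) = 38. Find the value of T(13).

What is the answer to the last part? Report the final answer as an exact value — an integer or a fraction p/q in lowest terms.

Stage 1: f(2) = -1*(-8) + 2*(40) = 88; iterating: f(2)=88, f(3)=-104, f(4)=280, f(5)=-488, f(6)=1048, f(7)=-2024, f(8)=4120, f(9)=-8168, f(10)=16408, f(11)=-32744, f(12)=65560, f(13)=-131048, f(14)=262168, f(15)=-524264, f(16)=1048600, f(17)=-2097128; answer -2097128
Stage 2: A1 = -2097128; m = 23527; 23527 = 7 * 3361; number of divisors = (1+1) * (1+1) = 4; answer 4
Stage 3: A2 = 4; d = -41; T(3) = -2*(38) - 3*(3) + 1*(-41) = -126; iterating: T(3)=-126, T(4)=141, T(5)=134, T(6)=-817, T(7)=1373, T(8)=-161, T(9)=-4614, T(10)=11084, T(11)=-8487, T(12)=-20892, T(13)=78329; answer 78329

78329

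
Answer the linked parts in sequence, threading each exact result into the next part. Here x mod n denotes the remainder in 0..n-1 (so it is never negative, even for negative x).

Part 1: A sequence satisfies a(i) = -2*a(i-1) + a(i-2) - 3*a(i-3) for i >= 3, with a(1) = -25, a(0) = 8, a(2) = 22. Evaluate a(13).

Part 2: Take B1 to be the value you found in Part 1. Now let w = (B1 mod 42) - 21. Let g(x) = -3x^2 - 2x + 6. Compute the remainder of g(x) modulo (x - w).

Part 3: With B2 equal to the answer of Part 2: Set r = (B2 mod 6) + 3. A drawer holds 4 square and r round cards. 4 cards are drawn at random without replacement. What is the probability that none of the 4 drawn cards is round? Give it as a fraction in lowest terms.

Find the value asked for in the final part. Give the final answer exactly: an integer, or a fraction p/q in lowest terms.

Part 1: a(3) = -2*(22) + 1*(-25) - 3*(8) = -93; iterating: a(3)=-93, a(4)=283, a(5)=-725, a(6)=2012, a(7)=-5598, a(8)=15383, a(9)=-42400, a(10)=116977, a(11)=-322503, a(12)=889183, a(13)=-2451800; answer -2451800
Part 2: B1 = -2451800; w = 13; remainder = value at the root: -3*(13)^2 - 2*(13)^1 + 6 = (-507) + (-26) + (6) = -527; answer -527
Part 3: B2 = -527; r = 4; total draws C(8,4) = 70; favorable C(4,4) = 1; P = 1/70; answer 1/70

1/70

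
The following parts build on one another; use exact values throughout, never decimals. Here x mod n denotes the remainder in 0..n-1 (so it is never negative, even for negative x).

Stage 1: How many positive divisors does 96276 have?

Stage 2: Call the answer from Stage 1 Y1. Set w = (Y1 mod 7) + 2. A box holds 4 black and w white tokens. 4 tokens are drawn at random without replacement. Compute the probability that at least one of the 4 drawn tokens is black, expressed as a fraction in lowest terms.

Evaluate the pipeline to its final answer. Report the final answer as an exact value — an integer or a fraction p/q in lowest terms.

121/126

Stage 1: 96276 = 2^2 * 3 * 71 * 113; number of divisors = (2+1) * (1+1) * (1+1) * (1+1) = 24; answer 24
Stage 2: Y1 = 24; w = 5; total draws C(9,4) = 126; complement C(5,4) = 5; favorable 126 - 5 = 121; P = 121/126; answer 121/126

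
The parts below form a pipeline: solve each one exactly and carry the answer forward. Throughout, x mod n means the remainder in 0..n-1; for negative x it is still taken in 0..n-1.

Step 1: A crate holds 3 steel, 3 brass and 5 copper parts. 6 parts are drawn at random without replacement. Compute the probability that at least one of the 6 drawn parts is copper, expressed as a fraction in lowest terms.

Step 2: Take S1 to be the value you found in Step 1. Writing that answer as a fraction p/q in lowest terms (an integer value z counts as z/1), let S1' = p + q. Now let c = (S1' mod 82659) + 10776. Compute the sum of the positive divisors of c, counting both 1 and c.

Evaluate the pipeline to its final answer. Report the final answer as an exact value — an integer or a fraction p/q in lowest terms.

11700

Step 1: total draws C(11,6) = 462; complement C(6,6) = 1; favorable 462 - 1 = 461; P = 461/462; answer 461/462
Step 2: S1 = 461/462; threaded value p + q = 923; c = 11699; 11699 is prime, so its only divisors are 1 and 11699; sigma = 1 + 11699 = 11700; answer 11700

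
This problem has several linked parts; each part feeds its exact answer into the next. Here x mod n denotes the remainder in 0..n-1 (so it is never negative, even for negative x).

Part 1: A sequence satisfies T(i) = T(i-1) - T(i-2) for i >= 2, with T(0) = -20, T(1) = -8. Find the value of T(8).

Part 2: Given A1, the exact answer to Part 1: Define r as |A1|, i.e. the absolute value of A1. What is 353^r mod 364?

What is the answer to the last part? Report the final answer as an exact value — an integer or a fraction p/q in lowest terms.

1

Part 1: T(2) = 1*(-8) - 1*(-20) = 12; iterating: T(2)=12, T(3)=20, T(4)=8, T(5)=-12, T(6)=-20, T(7)=-8, T(8)=12; answer 12
Part 2: A1 = 12; r = 12; squarings mod 364: 353^1=353, 353^2=121, 353^4=81, 353^8=9; 353^12 = 353^4 * 353^8 = 1 (mod 364); answer 1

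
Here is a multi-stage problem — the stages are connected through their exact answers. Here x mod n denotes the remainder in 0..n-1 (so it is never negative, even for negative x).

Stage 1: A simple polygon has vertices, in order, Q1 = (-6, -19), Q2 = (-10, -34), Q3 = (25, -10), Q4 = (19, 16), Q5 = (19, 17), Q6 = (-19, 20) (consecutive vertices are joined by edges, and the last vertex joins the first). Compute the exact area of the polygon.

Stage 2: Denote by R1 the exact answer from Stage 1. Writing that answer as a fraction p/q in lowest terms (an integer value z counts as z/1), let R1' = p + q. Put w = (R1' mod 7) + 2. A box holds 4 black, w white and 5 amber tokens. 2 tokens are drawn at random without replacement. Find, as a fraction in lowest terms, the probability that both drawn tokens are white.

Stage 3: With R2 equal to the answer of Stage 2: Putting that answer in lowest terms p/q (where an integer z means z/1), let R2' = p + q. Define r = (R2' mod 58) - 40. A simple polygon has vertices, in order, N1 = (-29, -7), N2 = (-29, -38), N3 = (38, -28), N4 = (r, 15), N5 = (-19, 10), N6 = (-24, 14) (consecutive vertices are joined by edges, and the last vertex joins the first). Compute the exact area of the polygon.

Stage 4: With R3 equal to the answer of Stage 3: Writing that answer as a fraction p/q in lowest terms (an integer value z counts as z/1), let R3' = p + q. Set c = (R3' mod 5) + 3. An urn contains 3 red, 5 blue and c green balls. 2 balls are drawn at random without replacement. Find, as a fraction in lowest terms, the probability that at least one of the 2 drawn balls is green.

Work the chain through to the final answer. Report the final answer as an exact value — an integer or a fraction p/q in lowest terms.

Stage 1: cross terms: (-6*-34 - -10*-19)=14, (-10*-10 - 25*-34)=950, (25*16 - 19*-10)=590, (19*17 - 19*16)=19, (19*20 - -19*17)=703, (-19*-19 - -6*20)=481; twice the area = |2757| = 2757; area = 2757/2; answer 2757/2
Stage 2: R1 = 2757/2; threaded value p + q = 2759; w = 3; total draws C(12,2) = 66; favorable C(3,2) = 3; P = 1/22; answer 1/22
Stage 3: R2 = 1/22; threaded value p + q = 23; r = -17; cross terms: (-29*-38 - -29*-7)=899, (-29*-28 - 38*-38)=2256, (38*15 - -17*-28)=94, (-17*10 - -19*15)=115, (-19*14 - -24*10)=-26, (-24*-7 - -29*14)=574; twice the area = |3912| = 3912; area = 1956; answer 1956
Stage 4: R3 = 1956; threaded value p + q = 1957; c = 5; total draws C(13,2) = 78; complement C(8,2) = 28; favorable 78 - 28 = 50; P = 25/39; answer 25/39

25/39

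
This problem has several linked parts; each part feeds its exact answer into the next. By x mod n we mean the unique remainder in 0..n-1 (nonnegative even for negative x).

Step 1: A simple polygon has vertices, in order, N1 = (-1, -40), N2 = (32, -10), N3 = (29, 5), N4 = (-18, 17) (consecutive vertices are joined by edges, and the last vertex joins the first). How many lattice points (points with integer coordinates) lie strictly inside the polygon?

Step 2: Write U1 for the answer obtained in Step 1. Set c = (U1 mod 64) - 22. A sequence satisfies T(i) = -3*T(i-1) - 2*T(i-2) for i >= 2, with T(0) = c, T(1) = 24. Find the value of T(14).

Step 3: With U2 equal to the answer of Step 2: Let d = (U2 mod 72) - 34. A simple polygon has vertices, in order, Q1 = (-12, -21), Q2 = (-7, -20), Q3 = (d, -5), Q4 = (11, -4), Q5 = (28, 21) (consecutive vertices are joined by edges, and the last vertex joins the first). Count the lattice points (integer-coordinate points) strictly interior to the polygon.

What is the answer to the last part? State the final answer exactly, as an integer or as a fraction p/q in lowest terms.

150

Step 1: cross terms: (-1*-10 - 32*-40)=1290, (32*5 - 29*-10)=450, (29*17 - -18*5)=583, (-18*-40 - -1*17)=737; twice the area = |3060| = 3060; area = 1530; boundary points = 3 + 3 + 1 + 1 = 8; strictly interior points = area - boundary/2 + 1 = 1527; answer 1527
Step 2: U1 = 1527; c = 33; T(2) = -3*(24) - 2*(33) = -138; iterating: T(2)=-138, T(3)=366, T(4)=-822, T(5)=1734, T(6)=-3558, T(7)=7206, T(8)=-14502, T(9)=29094, T(10)=-58278, T(11)=116646, T(12)=-233382, T(13)=466854, T(14)=-933798; answer -933798
Step 3: U2 = -933798; d = 8; cross terms: (-12*-20 - -7*-21)=93, (-7*-5 - 8*-20)=195, (8*-4 - 11*-5)=23, (11*21 - 28*-4)=343, (28*-21 - -12*21)=-336; twice the area = |318| = 318; area = 159; boundary points = 1 + 15 + 1 + 1 + 2 = 20; strictly interior points = area - boundary/2 + 1 = 150; answer 150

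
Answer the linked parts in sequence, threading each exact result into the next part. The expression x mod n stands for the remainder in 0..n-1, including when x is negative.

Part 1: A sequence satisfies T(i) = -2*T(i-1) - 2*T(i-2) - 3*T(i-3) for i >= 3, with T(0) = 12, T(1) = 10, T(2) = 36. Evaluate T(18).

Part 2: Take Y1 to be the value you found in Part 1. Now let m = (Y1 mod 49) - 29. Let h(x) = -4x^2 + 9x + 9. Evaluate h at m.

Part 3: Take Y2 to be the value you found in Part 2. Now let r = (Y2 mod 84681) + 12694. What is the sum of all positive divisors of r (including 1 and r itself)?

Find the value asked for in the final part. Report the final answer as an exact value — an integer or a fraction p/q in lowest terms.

276822

Part 1: T(3) = -2*(36) - 2*(10) - 3*(12) = -128; iterating: T(3)=-128, T(4)=154, T(5)=-160, T(6)=396, T(7)=-934, T(8)=1556, T(9)=-2432, T(10)=4554, T(11)=-8912, T(12)=16012, T(13)=-27862, T(14)=50436, T(15)=-93184, T(16)=169082, T(17)=-303104, T(18)=547596; answer 547596
Part 2: Y1 = 547596; m = -8; -4*(-8)^2 + 9*(-8)^1 + 9 = (-256) + (-72) + (9) = -319; answer -319
Part 3: Y2 = -319; r = 97056; 97056 = 2^5 * 3^2 * 337; sigma = (1 + 2 + 4 + 8 + 16 + 32) * (1 + 3 + 9) * (1 + 337) = 63 * 13 * 338 = 276822; answer 276822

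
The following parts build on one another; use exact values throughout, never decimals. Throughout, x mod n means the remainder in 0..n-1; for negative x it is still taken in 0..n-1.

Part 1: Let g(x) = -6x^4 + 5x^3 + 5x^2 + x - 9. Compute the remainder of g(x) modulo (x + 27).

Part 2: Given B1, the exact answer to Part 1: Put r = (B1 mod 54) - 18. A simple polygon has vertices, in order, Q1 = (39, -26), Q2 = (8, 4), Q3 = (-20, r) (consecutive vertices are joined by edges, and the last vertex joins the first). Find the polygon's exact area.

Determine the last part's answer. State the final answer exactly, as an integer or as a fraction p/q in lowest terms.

Part 1: remainder = value at the root: -6*(-27)^4 + 5*(-27)^3 + 5*(-27)^2 + 1*(-27)^1 - 9 = (-3188646) + (-98415) + (3645) + (-27) + (-9) = -3283452; answer -3283452
Part 2: B1 = -3283452; r = 0; cross terms: (39*4 - 8*-26)=364, (8*0 - -20*4)=80, (-20*-26 - 39*0)=520; twice the area = |964| = 964; area = 482; answer 482

482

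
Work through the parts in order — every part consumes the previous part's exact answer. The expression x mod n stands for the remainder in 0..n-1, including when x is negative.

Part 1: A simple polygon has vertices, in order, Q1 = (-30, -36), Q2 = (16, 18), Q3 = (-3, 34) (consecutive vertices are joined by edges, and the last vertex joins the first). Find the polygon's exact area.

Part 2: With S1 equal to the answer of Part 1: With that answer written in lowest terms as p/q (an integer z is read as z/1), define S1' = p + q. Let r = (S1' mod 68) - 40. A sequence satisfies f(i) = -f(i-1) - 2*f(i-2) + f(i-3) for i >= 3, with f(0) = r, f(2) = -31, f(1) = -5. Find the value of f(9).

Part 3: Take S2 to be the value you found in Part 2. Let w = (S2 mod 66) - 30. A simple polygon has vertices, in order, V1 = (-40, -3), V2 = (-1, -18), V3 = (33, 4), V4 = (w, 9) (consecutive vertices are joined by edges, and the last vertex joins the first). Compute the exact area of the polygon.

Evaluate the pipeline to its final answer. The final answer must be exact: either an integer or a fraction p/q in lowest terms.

1957/2

Part 1: cross terms: (-30*18 - 16*-36)=36, (16*34 - -3*18)=598, (-3*-36 - -30*34)=1128; twice the area = |1762| = 1762; area = 881; answer 881
Part 2: S1 = 881; threaded value p + q = 882; r = 26; f(3) = -1*(-31) - 2*(-5) + 1*(26) = 67; iterating: f(3)=67, f(4)=-10, f(5)=-155, f(6)=242, f(7)=58, f(8)=-697, f(9)=823; answer 823
Part 3: S2 = 823; w = 1; cross terms: (-40*-18 - -1*-3)=717, (-1*4 - 33*-18)=590, (33*9 - 1*4)=293, (1*-3 - -40*9)=357; twice the area = |1957| = 1957; area = 1957/2; answer 1957/2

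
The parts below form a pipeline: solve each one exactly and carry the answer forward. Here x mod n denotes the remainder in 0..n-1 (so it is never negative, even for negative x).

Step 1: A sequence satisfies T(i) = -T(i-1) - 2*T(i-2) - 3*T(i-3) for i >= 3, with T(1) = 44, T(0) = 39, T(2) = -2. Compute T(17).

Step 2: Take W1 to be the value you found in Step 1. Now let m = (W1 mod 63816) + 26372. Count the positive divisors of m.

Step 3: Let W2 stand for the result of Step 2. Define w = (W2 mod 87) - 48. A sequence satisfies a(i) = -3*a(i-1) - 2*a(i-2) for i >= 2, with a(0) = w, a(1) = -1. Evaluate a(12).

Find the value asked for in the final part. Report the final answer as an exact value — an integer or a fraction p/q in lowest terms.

184231

Step 1: T(3) = -1*(-2) - 2*(44) - 3*(39) = -203; iterating: T(3)=-203, T(4)=75, T(5)=337, T(6)=122, T(7)=-1021, T(8)=-234, T(9)=1910, T(10)=1621, T(11)=-4739, T(12)=-4233, T(13)=8848, T(14)=13835, T(15)=-18832, T(16)=-35382, T(17)=31541; answer 31541
Step 2: W1 = 31541; m = 57913; 57913 = 29 * 1997; number of divisors = (1+1) * (1+1) = 4; answer 4
Step 3: W2 = 4; w = -44; a(2) = -3*(-1) - 2*(-44) = 91; iterating: a(2)=91, a(3)=-271, a(4)=631, a(5)=-1351, a(6)=2791, a(7)=-5671, a(8)=11431, a(9)=-22951, a(10)=45991, a(11)=-92071, a(12)=184231; answer 184231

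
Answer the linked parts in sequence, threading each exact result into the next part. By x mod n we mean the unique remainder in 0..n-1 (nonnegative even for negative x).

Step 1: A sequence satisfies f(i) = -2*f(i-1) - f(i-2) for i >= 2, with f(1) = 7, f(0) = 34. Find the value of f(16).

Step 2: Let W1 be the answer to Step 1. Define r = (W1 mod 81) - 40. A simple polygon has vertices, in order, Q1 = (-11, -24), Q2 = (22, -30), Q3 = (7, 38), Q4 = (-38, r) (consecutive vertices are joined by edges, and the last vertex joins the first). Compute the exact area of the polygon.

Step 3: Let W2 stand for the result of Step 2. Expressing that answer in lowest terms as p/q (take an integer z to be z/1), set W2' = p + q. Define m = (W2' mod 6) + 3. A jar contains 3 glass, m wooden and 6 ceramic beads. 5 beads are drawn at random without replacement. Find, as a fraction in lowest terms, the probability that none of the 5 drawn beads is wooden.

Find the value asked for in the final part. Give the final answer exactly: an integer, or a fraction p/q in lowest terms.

Step 1: f(2) = -2*(7) - 1*(34) = -48; iterating: f(2)=-48, f(3)=89, f(4)=-130, f(5)=171, f(6)=-212, f(7)=253, f(8)=-294, f(9)=335, f(10)=-376, f(11)=417, f(12)=-458, f(13)=499, f(14)=-540, f(15)=581, f(16)=-622; answer -622
Step 2: W1 = -622; r = -14; cross terms: (-11*-30 - 22*-24)=858, (22*38 - 7*-30)=1046, (7*-14 - -38*38)=1346, (-38*-24 - -11*-14)=758; twice the area = |4008| = 4008; area = 2004; answer 2004
Step 3: W2 = 2004; threaded value p + q = 2005; m = 4; total draws C(13,5) = 1287; favorable C(9,5) = 126; P = 14/143; answer 14/143

14/143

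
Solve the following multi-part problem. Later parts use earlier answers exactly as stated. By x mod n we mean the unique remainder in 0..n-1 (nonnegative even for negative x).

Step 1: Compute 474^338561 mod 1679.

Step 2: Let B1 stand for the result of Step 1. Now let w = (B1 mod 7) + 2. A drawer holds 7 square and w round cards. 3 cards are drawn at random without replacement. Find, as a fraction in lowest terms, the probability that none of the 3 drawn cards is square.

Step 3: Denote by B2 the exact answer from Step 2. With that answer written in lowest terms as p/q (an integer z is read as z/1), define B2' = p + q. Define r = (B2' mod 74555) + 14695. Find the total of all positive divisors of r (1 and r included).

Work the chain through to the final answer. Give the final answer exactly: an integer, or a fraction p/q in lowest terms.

Step 1: squarings mod 1679: 474^1=474, 474^2=1369, 474^4=397, 474^8=1462, 474^16=77, 474^32=892, 474^64=1497, 474^128=1223, 474^256=1419, 474^512=440, 474^1024=515, 474^2048=1622, 474^4096=1570, 474^8192=128, 474^16384=1273, 474^32768=294, 474^65536=807, 474^131072=1476, 474^262144=913; 474^338561 = 474^1 * 474^128 * 474^512 * 474^2048 * 474^8192 * 474^65536 * 474^262144 = 582 (mod 1679); answer 582
Step 2: B1 = 582; w = 3; total draws C(10,3) = 120; favorable C(3,3) = 1; P = 1/120; answer 1/120
Step 3: B2 = 1/120; threaded value p + q = 121; r = 14816; 14816 = 2^5 * 463; sigma = (1 + 2 + 4 + 8 + 16 + 32) * (1 + 463) = 63 * 464 = 29232; answer 29232

29232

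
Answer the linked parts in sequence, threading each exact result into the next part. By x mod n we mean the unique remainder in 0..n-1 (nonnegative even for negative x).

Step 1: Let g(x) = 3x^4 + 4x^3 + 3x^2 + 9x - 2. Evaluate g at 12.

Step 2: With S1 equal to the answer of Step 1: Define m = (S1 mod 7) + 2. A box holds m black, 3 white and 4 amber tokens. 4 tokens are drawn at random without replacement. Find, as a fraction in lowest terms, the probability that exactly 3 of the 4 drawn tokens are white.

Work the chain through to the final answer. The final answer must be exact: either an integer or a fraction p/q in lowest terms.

1/30

Step 1: 3*(12)^4 + 4*(12)^3 + 3*(12)^2 + 9*(12)^1 - 2 = (62208) + (6912) + (432) + (108) + (-2) = 69658; answer 69658
Step 2: S1 = 69658; m = 3; total draws C(10,4) = 210; favorable C(3,3)*C(7,1) = 7; P = 1/30; answer 1/30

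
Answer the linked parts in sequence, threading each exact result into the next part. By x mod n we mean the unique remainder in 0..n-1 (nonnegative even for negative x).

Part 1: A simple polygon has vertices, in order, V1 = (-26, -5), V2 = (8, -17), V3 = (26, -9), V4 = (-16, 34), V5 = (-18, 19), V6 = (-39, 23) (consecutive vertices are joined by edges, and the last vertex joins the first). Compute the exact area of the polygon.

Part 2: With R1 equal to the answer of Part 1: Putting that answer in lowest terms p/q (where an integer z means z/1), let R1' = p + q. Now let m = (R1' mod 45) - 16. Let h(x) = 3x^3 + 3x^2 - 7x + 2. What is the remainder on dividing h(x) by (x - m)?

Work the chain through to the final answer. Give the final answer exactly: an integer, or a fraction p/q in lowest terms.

Part 1: cross terms: (-26*-17 - 8*-5)=482, (8*-9 - 26*-17)=370, (26*34 - -16*-9)=740, (-16*19 - -18*34)=308, (-18*23 - -39*19)=327, (-39*-5 - -26*23)=793; twice the area = |3020| = 3020; area = 1510; answer 1510
Part 2: R1 = 1510; threaded value p + q = 1511; m = 10; remainder = value at the root: 3*(10)^3 + 3*(10)^2 - 7*(10)^1 + 2 = (3000) + (300) + (-70) + (2) = 3232; answer 3232

3232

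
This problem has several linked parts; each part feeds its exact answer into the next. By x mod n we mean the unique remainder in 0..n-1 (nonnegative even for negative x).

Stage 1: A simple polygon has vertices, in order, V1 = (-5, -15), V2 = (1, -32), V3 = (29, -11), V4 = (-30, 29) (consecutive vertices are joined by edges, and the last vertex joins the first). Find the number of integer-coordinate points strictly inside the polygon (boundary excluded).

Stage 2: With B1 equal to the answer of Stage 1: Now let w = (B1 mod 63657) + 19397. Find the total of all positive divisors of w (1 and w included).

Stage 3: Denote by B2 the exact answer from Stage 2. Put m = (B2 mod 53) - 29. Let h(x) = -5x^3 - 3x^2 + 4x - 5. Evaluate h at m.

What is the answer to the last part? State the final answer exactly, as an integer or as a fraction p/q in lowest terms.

4655

Stage 1: cross terms: (-5*-32 - 1*-15)=175, (1*-11 - 29*-32)=917, (29*29 - -30*-11)=511, (-30*-15 - -5*29)=595; twice the area = |2198| = 2198; area = 1099; boundary points = 1 + 7 + 1 + 1 = 10; strictly interior points = area - boundary/2 + 1 = 1095; answer 1095
Stage 2: B1 = 1095; w = 20492; 20492 = 2^2 * 47 * 109; sigma = (1 + 2 + 4) * (1 + 47) * (1 + 109) = 7 * 48 * 110 = 36960; answer 36960
Stage 3: B2 = 36960; m = -10; -5*(-10)^3 - 3*(-10)^2 + 4*(-10)^1 - 5 = (5000) + (-300) + (-40) + (-5) = 4655; answer 4655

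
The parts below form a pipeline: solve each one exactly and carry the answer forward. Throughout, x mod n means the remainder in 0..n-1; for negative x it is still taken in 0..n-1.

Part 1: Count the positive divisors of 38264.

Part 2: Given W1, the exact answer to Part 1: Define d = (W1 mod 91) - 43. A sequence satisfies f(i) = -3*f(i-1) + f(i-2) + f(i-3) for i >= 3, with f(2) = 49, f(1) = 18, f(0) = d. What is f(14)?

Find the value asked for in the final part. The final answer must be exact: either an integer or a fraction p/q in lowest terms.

Part 1: 38264 = 2^3 * 4783; number of divisors = (3+1) * (1+1) = 8; answer 8
Part 2: W1 = 8; d = -35; f(3) = -3*(49) + 1*(18) + 1*(-35) = -164; iterating: f(3)=-164, f(4)=559, f(5)=-1792, f(6)=5771, f(7)=-18546, f(8)=59617, f(9)=-191626, f(10)=615949, f(11)=-1979856, f(12)=6363891, f(13)=-20455580, f(14)=65750775; answer 65750775

65750775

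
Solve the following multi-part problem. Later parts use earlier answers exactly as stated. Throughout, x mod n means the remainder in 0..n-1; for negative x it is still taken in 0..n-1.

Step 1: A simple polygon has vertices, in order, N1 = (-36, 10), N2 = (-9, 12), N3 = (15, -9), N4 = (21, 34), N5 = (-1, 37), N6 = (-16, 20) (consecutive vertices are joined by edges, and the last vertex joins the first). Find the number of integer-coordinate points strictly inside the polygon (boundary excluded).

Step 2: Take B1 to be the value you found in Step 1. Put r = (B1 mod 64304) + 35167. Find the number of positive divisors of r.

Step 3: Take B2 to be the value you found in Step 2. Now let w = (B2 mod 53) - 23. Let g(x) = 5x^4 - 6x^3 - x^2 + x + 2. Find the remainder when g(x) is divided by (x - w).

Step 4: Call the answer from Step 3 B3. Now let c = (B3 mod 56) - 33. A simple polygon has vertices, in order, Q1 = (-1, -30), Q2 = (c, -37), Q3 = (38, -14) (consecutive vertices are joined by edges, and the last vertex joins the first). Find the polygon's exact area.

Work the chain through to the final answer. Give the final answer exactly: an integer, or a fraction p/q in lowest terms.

609/2

Step 1: cross terms: (-36*12 - -9*10)=-342, (-9*-9 - 15*12)=-99, (15*34 - 21*-9)=699, (21*37 - -1*34)=811, (-1*20 - -16*37)=572, (-16*10 - -36*20)=560; twice the area = |2201| = 2201; area = 2201/2; boundary points = 1 + 3 + 1 + 1 + 1 + 10 = 17; strictly interior points = area - boundary/2 + 1 = 1093; answer 1093
Step 2: B1 = 1093; r = 36260; 36260 = 2^2 * 5 * 7^2 * 37; number of divisors = (2+1) * (1+1) * (2+1) * (1+1) = 36; answer 36
Step 3: B2 = 36; w = 13; remainder = value at the root: 5*(13)^4 - 6*(13)^3 - 1*(13)^2 + 1*(13)^1 + 2 = (142805) + (-13182) + (-169) + (13) + (2) = 129469; answer 129469
Step 4: B3 = 129469; c = 20; cross terms: (-1*-37 - 20*-30)=637, (20*-14 - 38*-37)=1126, (38*-30 - -1*-14)=-1154; twice the area = |609| = 609; area = 609/2; answer 609/2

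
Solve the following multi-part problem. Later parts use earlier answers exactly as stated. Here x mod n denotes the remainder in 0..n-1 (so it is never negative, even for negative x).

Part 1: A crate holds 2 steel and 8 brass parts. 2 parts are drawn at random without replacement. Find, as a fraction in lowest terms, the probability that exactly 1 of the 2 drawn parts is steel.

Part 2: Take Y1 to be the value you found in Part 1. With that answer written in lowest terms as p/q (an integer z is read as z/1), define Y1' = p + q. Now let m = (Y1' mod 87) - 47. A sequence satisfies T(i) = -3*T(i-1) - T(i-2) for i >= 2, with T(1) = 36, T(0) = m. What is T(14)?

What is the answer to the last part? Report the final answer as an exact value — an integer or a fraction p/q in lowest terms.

Part 1: total draws C(10,2) = 45; favorable C(2,1)*C(8,1) = 16; P = 16/45; answer 16/45
Part 2: Y1 = 16/45; threaded value p + q = 61; m = 14; T(2) = -3*(36) - 1*(14) = -122; iterating: T(2)=-122, T(3)=330, T(4)=-868, T(5)=2274, T(6)=-5954, T(7)=15588, T(8)=-40810, T(9)=106842, T(10)=-279716, T(11)=732306, T(12)=-1917202, T(13)=5019300, T(14)=-13140698; answer -13140698

-13140698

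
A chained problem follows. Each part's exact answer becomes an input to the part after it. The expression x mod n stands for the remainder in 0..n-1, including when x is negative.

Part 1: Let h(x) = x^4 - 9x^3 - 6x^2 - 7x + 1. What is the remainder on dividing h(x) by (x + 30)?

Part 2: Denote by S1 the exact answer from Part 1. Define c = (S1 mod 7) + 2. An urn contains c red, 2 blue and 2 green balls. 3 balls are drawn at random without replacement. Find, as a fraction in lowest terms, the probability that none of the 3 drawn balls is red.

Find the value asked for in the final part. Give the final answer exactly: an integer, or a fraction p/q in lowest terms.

Part 1: remainder = value at the root: 1*(-30)^4 - 9*(-30)^3 - 6*(-30)^2 - 7*(-30)^1 + 1 = (810000) + (243000) + (-5400) + (210) + (1) = 1047811; answer 1047811
Part 2: S1 = 1047811; c = 4; total draws C(8,3) = 56; favorable C(4,3) = 4; P = 1/14; answer 1/14

1/14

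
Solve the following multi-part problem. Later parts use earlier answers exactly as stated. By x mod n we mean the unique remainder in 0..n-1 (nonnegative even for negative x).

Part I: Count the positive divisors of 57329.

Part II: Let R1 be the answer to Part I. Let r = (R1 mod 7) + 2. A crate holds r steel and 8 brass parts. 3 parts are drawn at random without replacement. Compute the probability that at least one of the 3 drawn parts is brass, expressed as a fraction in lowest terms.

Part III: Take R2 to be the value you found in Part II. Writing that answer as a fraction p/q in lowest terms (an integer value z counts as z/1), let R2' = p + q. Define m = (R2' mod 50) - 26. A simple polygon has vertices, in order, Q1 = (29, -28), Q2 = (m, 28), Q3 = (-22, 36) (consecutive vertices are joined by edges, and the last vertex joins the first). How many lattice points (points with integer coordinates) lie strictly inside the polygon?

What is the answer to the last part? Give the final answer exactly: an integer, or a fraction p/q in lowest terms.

Part I: 57329 is prime, so its only divisors are 1 and 57329; count = 2; answer 2
Part II: R1 = 2; r = 4; total draws C(12,3) = 220; complement C(4,3) = 4; favorable 220 - 4 = 216; P = 54/55; answer 54/55
Part III: R2 = 54/55; threaded value p + q = 109; m = -17; cross terms: (29*28 - -17*-28)=336, (-17*36 - -22*28)=4, (-22*-28 - 29*36)=-428; twice the area = |-88| = 88; area = 44; boundary points = 2 + 1 + 1 = 4; strictly interior points = area - boundary/2 + 1 = 43; answer 43

43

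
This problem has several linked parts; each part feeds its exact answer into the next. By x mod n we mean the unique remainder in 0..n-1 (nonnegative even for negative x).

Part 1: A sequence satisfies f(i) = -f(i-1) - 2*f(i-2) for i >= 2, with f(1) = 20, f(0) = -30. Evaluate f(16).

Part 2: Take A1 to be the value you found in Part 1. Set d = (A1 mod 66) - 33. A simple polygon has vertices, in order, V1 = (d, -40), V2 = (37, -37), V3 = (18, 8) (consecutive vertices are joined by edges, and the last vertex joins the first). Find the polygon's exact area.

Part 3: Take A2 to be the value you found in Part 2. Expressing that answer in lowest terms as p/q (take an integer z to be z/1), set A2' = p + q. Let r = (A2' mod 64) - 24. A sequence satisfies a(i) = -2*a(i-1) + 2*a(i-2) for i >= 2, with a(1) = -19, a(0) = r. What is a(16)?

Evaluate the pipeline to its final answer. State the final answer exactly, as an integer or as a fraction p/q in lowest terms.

Part 1: f(2) = -1*(20) - 2*(-30) = 40; iterating: f(2)=40, f(3)=-80, f(4)=0, f(5)=160, f(6)=-160, f(7)=-160, f(8)=480, f(9)=-160, f(10)=-800, f(11)=1120, f(12)=480, f(13)=-2720, f(14)=1760, f(15)=3680, f(16)=-7200; answer -7200
Part 2: A1 = -7200; d = 27; cross terms: (27*-37 - 37*-40)=481, (37*8 - 18*-37)=962, (18*-40 - 27*8)=-936; twice the area = |507| = 507; area = 507/2; answer 507/2
Part 3: A2 = 507/2; threaded value p + q = 509; r = 37; a(2) = -2*(-19) + 2*(37) = 112; iterating: a(2)=112, a(3)=-262, a(4)=748, a(5)=-2020, a(6)=5536, a(7)=-15112, a(8)=41296, a(9)=-112816, a(10)=308224, a(11)=-842080, a(12)=2300608, a(13)=-6285376, a(14)=17171968, a(15)=-46914688, a(16)=128173312; answer 128173312

128173312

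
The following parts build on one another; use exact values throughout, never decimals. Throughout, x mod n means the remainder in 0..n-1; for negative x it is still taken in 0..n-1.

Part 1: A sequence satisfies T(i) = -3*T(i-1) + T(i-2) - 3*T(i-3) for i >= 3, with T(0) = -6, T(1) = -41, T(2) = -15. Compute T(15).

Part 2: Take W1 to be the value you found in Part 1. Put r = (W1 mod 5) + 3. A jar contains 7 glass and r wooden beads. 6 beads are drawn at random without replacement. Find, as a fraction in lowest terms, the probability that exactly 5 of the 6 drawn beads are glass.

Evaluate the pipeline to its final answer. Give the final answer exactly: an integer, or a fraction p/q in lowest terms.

2/11

Part 1: T(3) = -3*(-15) + 1*(-41) - 3*(-6) = 22; iterating: T(3)=22, T(4)=42, T(5)=-59, T(6)=153, T(7)=-644, T(8)=2262, T(9)=-7889, T(10)=27861, T(11)=-98258, T(12)=346302, T(13)=-1220747, T(14)=4303317, T(15)=-15169604; answer -15169604
Part 2: W1 = -15169604; r = 4; total draws C(11,6) = 462; favorable C(7,5)*C(4,1) = 84; P = 2/11; answer 2/11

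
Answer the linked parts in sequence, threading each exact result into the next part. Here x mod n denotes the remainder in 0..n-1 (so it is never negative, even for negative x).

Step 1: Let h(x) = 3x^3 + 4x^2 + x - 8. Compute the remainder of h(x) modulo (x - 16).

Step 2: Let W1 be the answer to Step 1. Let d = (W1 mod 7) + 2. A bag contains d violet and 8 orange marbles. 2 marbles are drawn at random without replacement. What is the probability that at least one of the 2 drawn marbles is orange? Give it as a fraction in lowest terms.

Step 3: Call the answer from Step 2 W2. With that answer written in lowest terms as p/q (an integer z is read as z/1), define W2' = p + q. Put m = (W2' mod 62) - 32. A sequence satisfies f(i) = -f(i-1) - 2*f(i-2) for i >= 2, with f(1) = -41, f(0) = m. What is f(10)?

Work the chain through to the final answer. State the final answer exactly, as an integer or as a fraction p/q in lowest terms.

Step 1: remainder = value at the root: 3*(16)^3 + 4*(16)^2 + 1*(16)^1 - 8 = (12288) + (1024) + (16) + (-8) = 13320; answer 13320
Step 2: W1 = 13320; d = 8; total draws C(16,2) = 120; complement C(8,2) = 28; favorable 120 - 28 = 92; P = 23/30; answer 23/30
Step 3: W2 = 23/30; threaded value p + q = 53; m = 21; f(2) = -1*(-41) - 2*(21) = -1; iterating: f(2)=-1, f(3)=83, f(4)=-81, f(5)=-85, f(6)=247, f(7)=-77, f(8)=-417, f(9)=571, f(10)=263; answer 263

263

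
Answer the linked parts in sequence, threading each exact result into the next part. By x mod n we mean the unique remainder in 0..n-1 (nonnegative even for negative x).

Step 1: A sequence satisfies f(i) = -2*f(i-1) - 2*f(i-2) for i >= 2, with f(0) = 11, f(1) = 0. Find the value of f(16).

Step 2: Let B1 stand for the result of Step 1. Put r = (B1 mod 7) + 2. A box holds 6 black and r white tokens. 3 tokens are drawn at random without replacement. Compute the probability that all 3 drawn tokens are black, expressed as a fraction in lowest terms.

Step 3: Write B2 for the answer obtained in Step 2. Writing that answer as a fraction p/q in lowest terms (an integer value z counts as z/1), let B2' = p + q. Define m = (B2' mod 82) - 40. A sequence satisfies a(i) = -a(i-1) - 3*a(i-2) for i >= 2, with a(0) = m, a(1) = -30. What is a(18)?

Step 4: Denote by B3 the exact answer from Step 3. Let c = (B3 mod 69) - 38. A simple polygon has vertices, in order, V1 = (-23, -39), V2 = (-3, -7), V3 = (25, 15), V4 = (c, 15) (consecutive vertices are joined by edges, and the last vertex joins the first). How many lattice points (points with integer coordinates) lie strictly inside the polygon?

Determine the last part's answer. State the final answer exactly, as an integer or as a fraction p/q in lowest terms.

721

Step 1: f(2) = -2*(0) - 2*(11) = -22; iterating: f(2)=-22, f(3)=44, f(4)=-44, f(5)=0, f(6)=88, f(7)=-176, f(8)=176, f(9)=0, f(10)=-352, f(11)=704, f(12)=-704, f(13)=0, f(14)=1408, f(15)=-2816, f(16)=2816; answer 2816
Step 2: B1 = 2816; r = 4; total draws C(10,3) = 120; favorable C(6,3) = 20; P = 1/6; answer 1/6
Step 3: B2 = 1/6; threaded value p + q = 7; m = -33; a(2) = -1*(-30) - 3*(-33) = 129; iterating: a(2)=129, a(3)=-39, a(4)=-348, a(5)=465, a(6)=579, a(7)=-1974, a(8)=237, a(9)=5685, a(10)=-6396, a(11)=-10659, a(12)=29847, a(13)=2130, a(14)=-91671, a(15)=85281, a(16)=189732, a(17)=-445575, a(18)=-123621; answer -123621
Step 4: B3 = -123621; c = -11; cross terms: (-23*-7 - -3*-39)=44, (-3*15 - 25*-7)=130, (25*15 - -11*15)=540, (-11*-39 - -23*15)=774; twice the area = |1488| = 1488; area = 744; boundary points = 4 + 2 + 36 + 6 = 48; strictly interior points = area - boundary/2 + 1 = 721; answer 721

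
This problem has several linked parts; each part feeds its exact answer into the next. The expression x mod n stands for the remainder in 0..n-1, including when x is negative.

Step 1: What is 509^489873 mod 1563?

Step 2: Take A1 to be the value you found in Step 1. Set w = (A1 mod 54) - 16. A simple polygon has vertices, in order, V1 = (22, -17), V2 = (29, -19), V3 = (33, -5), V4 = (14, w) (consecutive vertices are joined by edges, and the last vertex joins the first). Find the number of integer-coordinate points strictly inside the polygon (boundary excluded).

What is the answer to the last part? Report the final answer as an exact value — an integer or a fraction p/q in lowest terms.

132

Step 1: squarings mod 1563: 509^1=509, 509^2=1186, 509^4=1459, 509^8=1438, 509^16=1558, 509^32=25, 509^64=625, 509^128=1438, 509^256=1558, 509^512=25, 509^1024=625, 509^2048=1438, 509^4096=1558, 509^8192=25, 509^16384=625, 509^32768=1438, 509^65536=1558, 509^131072=25, 509^262144=625; 509^489873 = 509^1 * 509^16 * 509^128 * 509^256 * 509^2048 * 509^4096 * 509^8192 * 509^16384 * 509^65536 * 509^131072 * 509^262144 = 221 (mod 1563); answer 221
Step 2: A1 = 221; w = -11; cross terms: (22*-19 - 29*-17)=75, (29*-5 - 33*-19)=482, (33*-11 - 14*-5)=-293, (14*-17 - 22*-11)=4; twice the area = |268| = 268; area = 134; boundary points = 1 + 2 + 1 + 2 = 6; strictly interior points = area - boundary/2 + 1 = 132; answer 132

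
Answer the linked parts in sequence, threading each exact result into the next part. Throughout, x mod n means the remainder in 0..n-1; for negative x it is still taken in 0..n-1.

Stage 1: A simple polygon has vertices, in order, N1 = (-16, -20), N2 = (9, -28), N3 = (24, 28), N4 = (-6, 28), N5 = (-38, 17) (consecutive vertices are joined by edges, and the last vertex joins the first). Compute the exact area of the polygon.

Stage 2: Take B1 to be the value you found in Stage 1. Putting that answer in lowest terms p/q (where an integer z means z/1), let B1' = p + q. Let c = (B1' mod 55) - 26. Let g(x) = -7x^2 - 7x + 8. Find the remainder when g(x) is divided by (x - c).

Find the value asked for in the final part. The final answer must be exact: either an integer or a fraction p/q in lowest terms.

Stage 1: cross terms: (-16*-28 - 9*-20)=628, (9*28 - 24*-28)=924, (24*28 - -6*28)=840, (-6*17 - -38*28)=962, (-38*-20 - -16*17)=1032; twice the area = |4386| = 4386; area = 2193; answer 2193
Stage 2: B1 = 2193; threaded value p + q = 2194; c = 23; remainder = value at the root: -7*(23)^2 - 7*(23)^1 + 8 = (-3703) + (-161) + (8) = -3856; answer -3856

-3856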